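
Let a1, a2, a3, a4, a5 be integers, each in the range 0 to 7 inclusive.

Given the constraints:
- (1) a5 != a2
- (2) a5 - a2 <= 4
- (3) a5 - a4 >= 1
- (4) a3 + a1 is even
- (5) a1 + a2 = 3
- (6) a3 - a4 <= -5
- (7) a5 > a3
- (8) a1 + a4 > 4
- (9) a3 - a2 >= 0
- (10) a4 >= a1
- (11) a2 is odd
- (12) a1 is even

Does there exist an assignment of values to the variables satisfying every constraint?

Constraints 2, 3, 6, and 9 give a3 − a2 ≥ 0, a2 − a5 ≥ -4, a5 − a4 ≥ 1, a4 − a3 ≥ 5.
Adding all 4 inequalities: the left sides telescope to 0, and the right sides sum to 0 + (-4) + 1 + 5 = 2. So 0 ≥ 2, which is false.

Unsatisfiable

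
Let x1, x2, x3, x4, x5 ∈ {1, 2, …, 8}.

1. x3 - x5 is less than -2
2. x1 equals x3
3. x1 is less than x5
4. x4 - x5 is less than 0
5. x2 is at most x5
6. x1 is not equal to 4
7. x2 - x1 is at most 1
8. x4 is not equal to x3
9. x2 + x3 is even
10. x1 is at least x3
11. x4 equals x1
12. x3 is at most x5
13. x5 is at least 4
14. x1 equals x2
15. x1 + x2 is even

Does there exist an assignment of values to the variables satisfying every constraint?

Unsatisfiable

From constraints 2 and 11, x4 = x1 = x3, so x4 = x3. But constraint 8 says x4 ≠ x3. Contradiction.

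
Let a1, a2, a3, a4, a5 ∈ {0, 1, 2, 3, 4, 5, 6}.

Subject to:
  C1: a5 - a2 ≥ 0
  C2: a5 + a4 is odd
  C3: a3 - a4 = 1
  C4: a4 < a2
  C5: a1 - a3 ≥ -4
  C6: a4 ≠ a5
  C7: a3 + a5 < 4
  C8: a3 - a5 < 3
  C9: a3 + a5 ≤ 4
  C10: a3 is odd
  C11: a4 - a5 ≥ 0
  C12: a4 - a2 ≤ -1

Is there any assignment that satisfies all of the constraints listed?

Unsatisfiable

Constraints 1, 11, and 12 give a5 − a2 ≥ 0, a2 − a4 ≥ 1, a4 − a5 ≥ 0.
Adding all 3 inequalities: the left sides telescope to 0, and the right sides sum to 0 + 1 + 0 = 1. So 0 ≥ 1, which is false.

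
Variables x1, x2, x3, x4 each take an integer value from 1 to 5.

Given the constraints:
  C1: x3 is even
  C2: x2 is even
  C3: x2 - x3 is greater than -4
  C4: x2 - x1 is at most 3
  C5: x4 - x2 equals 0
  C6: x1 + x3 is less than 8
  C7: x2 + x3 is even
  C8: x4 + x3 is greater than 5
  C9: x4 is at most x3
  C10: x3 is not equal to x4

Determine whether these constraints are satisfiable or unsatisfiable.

Satisfiable

The assignment x1 = 1, x2 = 2, x3 = 4, x4 = 2 works:
  constraint 3 holds since x2 - x3 = -2.
  constraint 4 holds since x2 - x1 = 1.
The rest check out directly.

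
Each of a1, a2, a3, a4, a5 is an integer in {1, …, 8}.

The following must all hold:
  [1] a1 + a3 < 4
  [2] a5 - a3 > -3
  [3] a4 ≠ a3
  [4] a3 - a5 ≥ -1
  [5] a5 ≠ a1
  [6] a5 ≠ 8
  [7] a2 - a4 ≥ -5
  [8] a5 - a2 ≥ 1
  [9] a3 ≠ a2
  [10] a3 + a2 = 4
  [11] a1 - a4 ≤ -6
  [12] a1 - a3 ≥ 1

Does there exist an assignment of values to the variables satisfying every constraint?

Constraints 4, 7, 8, 11, and 12 give a4 − a1 ≥ 6, a1 − a3 ≥ 1, a3 − a5 ≥ -1, a5 − a2 ≥ 1, a2 − a4 ≥ -5.
Adding all 5 inequalities: the left sides telescope to 0, and the right sides sum to 6 + 1 + (-1) + 1 + (-5) = 2. So 0 ≥ 2, which is false.

Unsatisfiable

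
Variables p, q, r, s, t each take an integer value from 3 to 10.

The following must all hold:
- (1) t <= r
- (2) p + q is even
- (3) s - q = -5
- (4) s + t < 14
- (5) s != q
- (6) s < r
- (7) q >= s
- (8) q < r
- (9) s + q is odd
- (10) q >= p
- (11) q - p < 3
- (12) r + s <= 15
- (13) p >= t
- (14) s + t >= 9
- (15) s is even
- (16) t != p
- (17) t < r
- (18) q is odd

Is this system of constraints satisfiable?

The assignment p = 9, q = 9, r = 10, s = 4, t = 7 works:
  constraint 3 holds since s - q = -5.
  constraint 4 holds since s + t = 11.
  constraint 11 holds since q - p = 0.
The rest check out directly.

Satisfiable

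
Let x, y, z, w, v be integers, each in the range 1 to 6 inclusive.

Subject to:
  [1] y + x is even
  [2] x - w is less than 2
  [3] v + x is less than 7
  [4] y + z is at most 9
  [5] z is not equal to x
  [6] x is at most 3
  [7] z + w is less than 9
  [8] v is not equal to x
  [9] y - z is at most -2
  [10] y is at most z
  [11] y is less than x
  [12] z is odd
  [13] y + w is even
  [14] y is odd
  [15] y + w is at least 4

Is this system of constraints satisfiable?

Setting (x, y, z, w, v) = (3, 1, 5, 3, 1) satisfies everything: constraint 2: x - w = 0; constraint 3: v + x = 4, and the others follow.

Satisfiable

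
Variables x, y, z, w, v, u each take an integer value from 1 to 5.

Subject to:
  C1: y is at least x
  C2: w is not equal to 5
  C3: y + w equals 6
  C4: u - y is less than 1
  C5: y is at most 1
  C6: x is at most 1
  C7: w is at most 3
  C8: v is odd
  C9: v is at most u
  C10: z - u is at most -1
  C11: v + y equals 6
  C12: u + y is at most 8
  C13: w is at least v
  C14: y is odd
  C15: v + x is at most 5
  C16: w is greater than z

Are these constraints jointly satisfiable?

From constraints 7 and 13: v ≤ w ≤ 3. From constraint 5: y ≤ 1. Hence v + y ≤ 4. But constraint 11 requires v + y = 6, and 6 > 4. Contradiction.

Unsatisfiable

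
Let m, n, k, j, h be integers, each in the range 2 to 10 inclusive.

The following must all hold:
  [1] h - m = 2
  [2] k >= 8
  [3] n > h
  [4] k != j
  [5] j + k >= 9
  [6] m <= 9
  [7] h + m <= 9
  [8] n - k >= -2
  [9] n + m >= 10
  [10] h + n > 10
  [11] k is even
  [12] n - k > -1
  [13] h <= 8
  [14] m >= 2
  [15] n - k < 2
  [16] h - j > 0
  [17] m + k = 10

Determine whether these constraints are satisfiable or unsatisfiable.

Satisfiable

Setting (m, n, k, j, h) = (2, 9, 8, 3, 4) satisfies everything: constraint 1: h - m = 2; constraint 5: j + k = 11; constraint 7: h + m = 6, and the others follow.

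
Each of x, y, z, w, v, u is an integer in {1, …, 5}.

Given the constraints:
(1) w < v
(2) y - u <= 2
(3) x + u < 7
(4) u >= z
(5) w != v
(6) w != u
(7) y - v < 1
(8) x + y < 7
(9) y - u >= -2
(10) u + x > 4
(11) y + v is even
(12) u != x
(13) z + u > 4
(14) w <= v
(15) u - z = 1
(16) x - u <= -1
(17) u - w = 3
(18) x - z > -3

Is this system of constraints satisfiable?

Satisfiable

Setting (x, y, z, w, v, u) = (1, 5, 3, 1, 5, 4) satisfies everything: constraint 2: y - u = 1; constraint 3: x + u = 5, and the others follow.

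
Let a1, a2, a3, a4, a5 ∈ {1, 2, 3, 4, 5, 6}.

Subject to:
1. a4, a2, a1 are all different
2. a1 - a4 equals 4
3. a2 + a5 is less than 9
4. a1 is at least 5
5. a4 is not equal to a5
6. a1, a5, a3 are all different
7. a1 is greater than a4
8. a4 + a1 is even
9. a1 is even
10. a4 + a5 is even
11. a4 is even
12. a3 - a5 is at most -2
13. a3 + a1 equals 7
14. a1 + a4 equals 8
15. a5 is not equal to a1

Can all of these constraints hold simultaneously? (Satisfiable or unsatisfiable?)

Satisfiable

Setting (a1, a2, a3, a4, a5) = (6, 4, 1, 2, 4) satisfies everything: constraint 2: a1 - a4 = 4; constraint 3: a2 + a5 = 8; constraint 12: a3 - a5 = -3, and the others follow.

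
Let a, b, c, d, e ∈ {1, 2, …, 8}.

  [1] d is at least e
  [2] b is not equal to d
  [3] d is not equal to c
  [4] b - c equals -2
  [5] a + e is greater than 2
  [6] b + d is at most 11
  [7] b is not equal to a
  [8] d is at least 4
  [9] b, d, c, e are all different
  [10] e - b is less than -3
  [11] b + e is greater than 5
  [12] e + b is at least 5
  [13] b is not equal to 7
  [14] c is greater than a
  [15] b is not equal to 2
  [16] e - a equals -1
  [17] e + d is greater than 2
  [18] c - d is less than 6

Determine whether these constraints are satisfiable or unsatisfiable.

Setting (a, b, c, d, e) = (2, 6, 8, 4, 1) satisfies everything: constraint 4: b - c = -2; constraint 5: a + e = 3; constraint 6: b + d = 10, and the others follow.

Satisfiable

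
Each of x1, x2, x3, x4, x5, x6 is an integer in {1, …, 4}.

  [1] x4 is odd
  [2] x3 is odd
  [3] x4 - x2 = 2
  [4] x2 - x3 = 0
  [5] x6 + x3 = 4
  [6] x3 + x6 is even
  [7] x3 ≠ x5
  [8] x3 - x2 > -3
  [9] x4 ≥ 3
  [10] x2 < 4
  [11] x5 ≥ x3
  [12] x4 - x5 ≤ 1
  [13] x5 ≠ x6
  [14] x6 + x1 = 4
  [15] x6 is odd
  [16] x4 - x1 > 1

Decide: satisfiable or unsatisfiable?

Satisfiable

Take x1 = 1, x2 = 1, x3 = 1, x4 = 3, x5 = 2, x6 = 3. Then constraint 3: x4 - x2 = 2; constraint 4: x2 - x3 = 0, and every other listed constraint is also met.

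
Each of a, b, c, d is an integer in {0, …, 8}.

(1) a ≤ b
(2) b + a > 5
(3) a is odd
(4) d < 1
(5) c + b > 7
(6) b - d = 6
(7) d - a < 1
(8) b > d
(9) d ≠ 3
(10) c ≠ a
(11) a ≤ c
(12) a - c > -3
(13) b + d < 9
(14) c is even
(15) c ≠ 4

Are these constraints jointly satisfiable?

Setting (a, b, c, d) = (1, 6, 2, 0) satisfies everything: constraint 2: b + a = 7; constraint 5: c + b = 8; constraint 6: b - d = 6, and the others follow.

Satisfiable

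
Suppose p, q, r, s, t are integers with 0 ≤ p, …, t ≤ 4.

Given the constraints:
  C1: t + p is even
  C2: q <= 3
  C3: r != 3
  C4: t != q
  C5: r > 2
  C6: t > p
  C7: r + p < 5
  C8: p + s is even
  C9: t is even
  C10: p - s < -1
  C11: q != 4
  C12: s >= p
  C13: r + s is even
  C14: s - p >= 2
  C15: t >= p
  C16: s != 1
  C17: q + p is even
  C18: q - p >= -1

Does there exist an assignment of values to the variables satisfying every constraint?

One satisfying assignment is p = 0, q = 0, r = 4, s = 2, t = 4.
For the less obvious constraints — constraint 7: r + p = 4; constraint 10: p - s = -2 — and the others hold by inspection.

Satisfiable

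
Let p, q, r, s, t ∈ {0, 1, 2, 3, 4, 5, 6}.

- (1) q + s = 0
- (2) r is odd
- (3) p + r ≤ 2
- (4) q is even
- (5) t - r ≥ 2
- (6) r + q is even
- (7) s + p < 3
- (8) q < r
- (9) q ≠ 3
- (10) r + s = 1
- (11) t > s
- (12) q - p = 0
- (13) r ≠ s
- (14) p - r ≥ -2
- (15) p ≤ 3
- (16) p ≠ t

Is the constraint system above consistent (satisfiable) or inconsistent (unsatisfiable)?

Unsatisfiable

Constraint 2 makes r odd and constraint 4 makes q even, so r + q must be odd. Constraint 6 says r + q is even — contradiction.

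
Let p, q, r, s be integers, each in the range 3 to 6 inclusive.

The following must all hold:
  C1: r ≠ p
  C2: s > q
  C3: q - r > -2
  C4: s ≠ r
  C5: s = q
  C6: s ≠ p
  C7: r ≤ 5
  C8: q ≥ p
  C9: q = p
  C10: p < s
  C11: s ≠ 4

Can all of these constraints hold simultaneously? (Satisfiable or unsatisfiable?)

From constraints 5 and 9, s = q = p, so s = p. But constraint 6 says s ≠ p. Contradiction.

Unsatisfiable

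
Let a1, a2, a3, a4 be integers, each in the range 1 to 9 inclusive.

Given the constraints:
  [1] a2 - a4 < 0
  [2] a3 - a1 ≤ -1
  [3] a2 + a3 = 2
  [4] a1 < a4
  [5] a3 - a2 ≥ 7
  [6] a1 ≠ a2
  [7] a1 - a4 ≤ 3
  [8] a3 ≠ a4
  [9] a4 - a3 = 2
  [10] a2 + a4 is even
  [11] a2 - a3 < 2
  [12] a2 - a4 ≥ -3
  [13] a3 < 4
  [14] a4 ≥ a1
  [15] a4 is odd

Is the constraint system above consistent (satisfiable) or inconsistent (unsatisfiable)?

Constraints 2, 5, 7, and 12 give a2 − a4 ≥ -3, a4 − a1 ≥ -3, a1 − a3 ≥ 1, a3 − a2 ≥ 7.
Adding all 4 inequalities: the left sides telescope to 0, and the right sides sum to (-3) + (-3) + 1 + 7 = 2. So 0 ≥ 2, which is false.

Unsatisfiable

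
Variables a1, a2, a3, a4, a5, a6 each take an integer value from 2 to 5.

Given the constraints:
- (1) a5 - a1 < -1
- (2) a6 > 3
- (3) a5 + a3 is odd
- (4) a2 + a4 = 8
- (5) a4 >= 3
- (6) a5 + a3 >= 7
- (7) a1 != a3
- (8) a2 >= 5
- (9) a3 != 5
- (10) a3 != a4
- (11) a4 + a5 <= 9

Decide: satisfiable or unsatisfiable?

Satisfiable

The assignment a1 = 5, a2 = 5, a3 = 4, a4 = 3, a5 = 3, a6 = 5 works:
  constraint 1 holds since a5 - a1 = -2.
  constraint 4 holds since a2 + a4 = 8.
  constraint 6 holds since a5 + a3 = 7.
The rest check out directly.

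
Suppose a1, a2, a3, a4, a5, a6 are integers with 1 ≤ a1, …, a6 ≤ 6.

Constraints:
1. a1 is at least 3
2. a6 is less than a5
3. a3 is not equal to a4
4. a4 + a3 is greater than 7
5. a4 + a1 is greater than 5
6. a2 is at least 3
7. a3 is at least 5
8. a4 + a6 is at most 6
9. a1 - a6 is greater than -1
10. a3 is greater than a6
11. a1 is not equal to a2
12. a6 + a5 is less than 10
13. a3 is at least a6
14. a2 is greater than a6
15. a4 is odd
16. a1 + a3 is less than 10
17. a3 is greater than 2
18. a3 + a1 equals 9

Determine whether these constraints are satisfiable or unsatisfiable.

Setting (a1, a2, a3, a4, a5, a6) = (4, 6, 5, 3, 6, 3) satisfies everything: constraint 4: a4 + a3 = 8; constraint 5: a4 + a1 = 7; constraint 8: a4 + a6 = 6, and the others follow.

Satisfiable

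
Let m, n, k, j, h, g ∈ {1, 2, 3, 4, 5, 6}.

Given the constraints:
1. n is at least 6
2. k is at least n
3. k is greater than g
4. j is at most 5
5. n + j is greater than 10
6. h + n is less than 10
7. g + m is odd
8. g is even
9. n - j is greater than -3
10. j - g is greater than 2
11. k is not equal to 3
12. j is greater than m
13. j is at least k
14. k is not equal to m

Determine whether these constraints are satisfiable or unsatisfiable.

Unsatisfiable

From constraints 1 and 2: k ≥ n and n ≥ 6, so k ≥ 6. From constraints 4 and 13: k ≤ j and j ≤ 5, so k ≤ 5. But 5 < 6, so no value of k works.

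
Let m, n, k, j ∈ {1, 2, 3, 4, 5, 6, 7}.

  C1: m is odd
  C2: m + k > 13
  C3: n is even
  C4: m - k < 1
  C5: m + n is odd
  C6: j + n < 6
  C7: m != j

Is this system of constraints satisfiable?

Satisfiable

Try m = 7, n = 2, k = 7, j = 2.
Check constraint 2: m + k = 14; constraint 4: m - k = 0; constraint 6: j + n = 4. The remaining constraints are straightforward to verify.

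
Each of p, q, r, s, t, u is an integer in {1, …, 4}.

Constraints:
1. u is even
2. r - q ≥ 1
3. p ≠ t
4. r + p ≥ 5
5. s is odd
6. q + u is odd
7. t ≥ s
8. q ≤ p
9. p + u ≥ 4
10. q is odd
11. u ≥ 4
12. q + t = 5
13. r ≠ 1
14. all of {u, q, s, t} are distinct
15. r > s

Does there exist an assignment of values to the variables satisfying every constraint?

Satisfiable

Take p = 3, q = 3, r = 4, s = 1, t = 2, u = 4. Then constraint 2: r - q = 1; constraint 4: r + p = 7, and every other listed constraint is also met.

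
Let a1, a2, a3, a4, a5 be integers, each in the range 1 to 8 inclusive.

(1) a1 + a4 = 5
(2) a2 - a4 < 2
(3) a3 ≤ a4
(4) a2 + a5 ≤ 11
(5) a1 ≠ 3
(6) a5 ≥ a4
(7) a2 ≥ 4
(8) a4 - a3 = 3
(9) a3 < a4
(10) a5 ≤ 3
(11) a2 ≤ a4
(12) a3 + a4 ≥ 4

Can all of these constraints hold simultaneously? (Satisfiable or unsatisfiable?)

From constraints 7 and 11: a4 ≥ a2 and a2 ≥ 4, so a4 ≥ 4. From constraints 6 and 10: a4 ≤ a5 and a5 ≤ 3, so a4 ≤ 3. But 3 < 4, so no value of a4 works.

Unsatisfiable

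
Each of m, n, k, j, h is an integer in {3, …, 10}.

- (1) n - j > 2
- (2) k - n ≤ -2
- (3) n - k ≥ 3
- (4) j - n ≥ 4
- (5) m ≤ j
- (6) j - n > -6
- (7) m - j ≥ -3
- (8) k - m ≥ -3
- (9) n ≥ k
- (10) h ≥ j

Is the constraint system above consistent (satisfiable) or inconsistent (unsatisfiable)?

Constraints 3, 4, 7, and 8 give k − m ≥ -3, m − j ≥ -3, j − n ≥ 4, n − k ≥ 3.
Adding all 4 inequalities: the left sides telescope to 0, and the right sides sum to (-3) + (-3) + 4 + 3 = 1. So 0 ≥ 1, which is false.

Unsatisfiable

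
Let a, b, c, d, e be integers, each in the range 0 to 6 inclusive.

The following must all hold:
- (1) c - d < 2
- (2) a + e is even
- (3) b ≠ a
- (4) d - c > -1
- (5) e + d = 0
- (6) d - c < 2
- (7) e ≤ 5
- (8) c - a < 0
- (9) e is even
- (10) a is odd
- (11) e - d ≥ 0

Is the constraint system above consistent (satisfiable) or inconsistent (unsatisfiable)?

Unsatisfiable

Constraint 10 makes a odd and constraint 9 makes e even, so a + e must be odd. Constraint 2 says a + e is even — contradiction.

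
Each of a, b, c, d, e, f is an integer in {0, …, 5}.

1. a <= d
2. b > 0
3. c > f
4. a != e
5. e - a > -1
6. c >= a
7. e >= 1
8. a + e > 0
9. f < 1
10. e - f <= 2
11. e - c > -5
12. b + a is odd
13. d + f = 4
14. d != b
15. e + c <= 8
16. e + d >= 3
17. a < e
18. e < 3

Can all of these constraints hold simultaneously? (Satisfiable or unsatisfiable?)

Setting (a, b, c, d, e, f) = (1, 2, 4, 4, 2, 0) satisfies everything: constraint 5: e - a = 1; constraint 8: a + e = 3, and the others follow.

Satisfiable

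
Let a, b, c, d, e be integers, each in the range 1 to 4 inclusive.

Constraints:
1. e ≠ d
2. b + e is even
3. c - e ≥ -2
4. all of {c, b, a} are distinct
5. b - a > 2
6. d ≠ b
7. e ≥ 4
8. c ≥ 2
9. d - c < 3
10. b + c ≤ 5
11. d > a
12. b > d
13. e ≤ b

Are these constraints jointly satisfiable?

Unsatisfiable

From constraints 7 and 13: b ≥ e ≥ 4. From constraint 8: c ≥ 2. Hence b + c ≥ 6. But constraint 10 requires b + c ≤ 5, and 5 < 6. Contradiction.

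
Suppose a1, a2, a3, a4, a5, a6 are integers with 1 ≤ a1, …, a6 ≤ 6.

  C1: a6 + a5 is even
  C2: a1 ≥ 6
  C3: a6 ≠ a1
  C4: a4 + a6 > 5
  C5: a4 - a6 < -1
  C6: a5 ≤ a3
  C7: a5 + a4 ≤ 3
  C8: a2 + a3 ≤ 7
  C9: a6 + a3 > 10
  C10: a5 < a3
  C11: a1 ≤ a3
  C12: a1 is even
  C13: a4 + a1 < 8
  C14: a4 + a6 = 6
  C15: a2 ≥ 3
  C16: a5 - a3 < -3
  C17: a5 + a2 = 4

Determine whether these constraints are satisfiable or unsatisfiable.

From constraint 15: a2 ≥ 3. From constraints 2 and 11: a3 ≥ a1 ≥ 6. Hence a2 + a3 ≥ 9. But constraint 8 requires a2 + a3 ≤ 7, and 7 < 9. Contradiction.

Unsatisfiable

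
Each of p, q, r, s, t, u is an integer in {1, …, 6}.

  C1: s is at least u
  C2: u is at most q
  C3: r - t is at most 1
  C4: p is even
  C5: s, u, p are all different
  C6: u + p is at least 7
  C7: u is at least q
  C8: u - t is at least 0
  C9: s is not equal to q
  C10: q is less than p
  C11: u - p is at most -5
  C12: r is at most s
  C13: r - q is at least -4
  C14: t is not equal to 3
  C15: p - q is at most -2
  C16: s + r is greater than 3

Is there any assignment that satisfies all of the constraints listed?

Constraints 3, 8, 11, 13, and 15 give u − t ≥ 0, t − r ≥ -1, r − q ≥ -4, q − p ≥ 2, p − u ≥ 5.
Adding all 5 inequalities: the left sides telescope to 0, and the right sides sum to 0 + (-1) + (-4) + 2 + 5 = 2. So 0 ≥ 2, which is false.

Unsatisfiable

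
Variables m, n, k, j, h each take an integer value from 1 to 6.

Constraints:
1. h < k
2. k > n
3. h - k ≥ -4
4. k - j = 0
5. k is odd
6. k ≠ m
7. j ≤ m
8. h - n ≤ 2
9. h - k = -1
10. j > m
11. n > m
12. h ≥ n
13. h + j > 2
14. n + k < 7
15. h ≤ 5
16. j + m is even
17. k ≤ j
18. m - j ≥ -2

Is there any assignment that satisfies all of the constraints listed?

Unsatisfiable

Constraints 1, 7, 11, 12, and 17 give n ≤ h, h < k, k ≤ j, j ≤ m, m < n. Chaining: n ≤ h < k ≤ j ≤ m < n, which forces n < n — impossible.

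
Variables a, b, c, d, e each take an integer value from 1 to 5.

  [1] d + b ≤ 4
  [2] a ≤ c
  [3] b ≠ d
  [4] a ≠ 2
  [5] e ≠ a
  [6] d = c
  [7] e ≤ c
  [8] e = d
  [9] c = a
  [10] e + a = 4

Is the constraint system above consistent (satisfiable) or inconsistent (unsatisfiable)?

From constraints 6, 8, and 9, e = d = c = a, so e = a. But constraint 5 says e ≠ a. Contradiction.

Unsatisfiable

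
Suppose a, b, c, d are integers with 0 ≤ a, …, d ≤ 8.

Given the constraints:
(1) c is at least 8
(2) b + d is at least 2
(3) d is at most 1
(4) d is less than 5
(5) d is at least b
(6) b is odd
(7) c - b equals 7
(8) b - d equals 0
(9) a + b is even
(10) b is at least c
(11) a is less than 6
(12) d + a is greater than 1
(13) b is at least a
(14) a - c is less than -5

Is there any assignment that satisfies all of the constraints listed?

Unsatisfiable

From constraints 1 and 10: b ≥ c and c ≥ 8, so b ≥ 8. From constraints 3 and 5: b ≤ d and d ≤ 1, so b ≤ 1. But 1 < 8, so no value of b works.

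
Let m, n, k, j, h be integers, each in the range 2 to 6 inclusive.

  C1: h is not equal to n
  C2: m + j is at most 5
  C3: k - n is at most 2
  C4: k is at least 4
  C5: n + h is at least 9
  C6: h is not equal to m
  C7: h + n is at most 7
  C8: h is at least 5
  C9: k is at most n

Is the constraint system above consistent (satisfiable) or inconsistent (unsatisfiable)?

From constraint 8: h ≥ 5. From constraints 4 and 9: n ≥ k ≥ 4. Hence h + n ≥ 9. But constraint 7 requires h + n ≤ 7, and 7 < 9. Contradiction.

Unsatisfiable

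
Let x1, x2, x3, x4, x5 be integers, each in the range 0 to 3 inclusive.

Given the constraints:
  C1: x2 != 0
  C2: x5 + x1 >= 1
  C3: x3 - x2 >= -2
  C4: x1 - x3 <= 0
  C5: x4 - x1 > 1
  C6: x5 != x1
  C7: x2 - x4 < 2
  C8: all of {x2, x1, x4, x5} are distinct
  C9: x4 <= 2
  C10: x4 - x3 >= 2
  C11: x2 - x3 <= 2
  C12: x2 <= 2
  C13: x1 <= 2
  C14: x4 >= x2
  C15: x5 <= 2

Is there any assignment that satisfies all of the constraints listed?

Unsatisfiable

Constraints 9, 12, 13, and 15 confine each of x2, x1, x4, x5 to the 3 values {0, …, 2} (the domain already gives each ≥ 0).
Constraint 8 requires all 4 of them to be distinct, but only 3 values are available — impossible by the pigeonhole principle.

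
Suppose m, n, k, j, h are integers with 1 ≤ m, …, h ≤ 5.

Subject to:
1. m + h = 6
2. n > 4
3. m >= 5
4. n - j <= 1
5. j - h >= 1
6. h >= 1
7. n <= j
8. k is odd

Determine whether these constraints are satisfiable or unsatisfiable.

Satisfiable

Setting (m, n, k, j, h) = (5, 5, 5, 5, 1) satisfies everything: constraint 1: m + h = 6; constraint 4: n - j = 0; constraint 5: j - h = 4, and the others follow.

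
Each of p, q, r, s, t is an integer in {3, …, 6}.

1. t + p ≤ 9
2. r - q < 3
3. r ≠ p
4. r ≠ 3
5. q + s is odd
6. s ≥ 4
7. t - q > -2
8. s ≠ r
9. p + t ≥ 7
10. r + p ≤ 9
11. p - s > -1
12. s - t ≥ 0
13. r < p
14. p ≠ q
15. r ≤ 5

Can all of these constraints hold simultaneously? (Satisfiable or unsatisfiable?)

Satisfiable

The assignment p = 5, q = 4, r = 4, s = 5, t = 4 works:
  constraint 1 holds since t + p = 9.
  constraint 2 holds since r - q = 0.
  constraint 7 holds since t - q = 0.
The rest check out directly.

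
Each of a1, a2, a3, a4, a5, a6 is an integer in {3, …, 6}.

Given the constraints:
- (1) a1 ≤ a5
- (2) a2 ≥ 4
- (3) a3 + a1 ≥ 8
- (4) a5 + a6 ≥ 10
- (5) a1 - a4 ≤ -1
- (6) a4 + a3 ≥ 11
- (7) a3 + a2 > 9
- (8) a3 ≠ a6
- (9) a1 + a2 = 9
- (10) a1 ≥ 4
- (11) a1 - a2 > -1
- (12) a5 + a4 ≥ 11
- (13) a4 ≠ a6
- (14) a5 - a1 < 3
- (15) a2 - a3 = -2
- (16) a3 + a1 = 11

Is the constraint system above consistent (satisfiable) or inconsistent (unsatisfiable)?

One satisfying assignment is a1 = 5, a2 = 4, a3 = 6, a4 = 6, a5 = 6, a6 = 4.
For the less obvious constraints — constraint 3: a3 + a1 = 11; constraint 4: a5 + a6 = 10; constraint 5: a1 - a4 = -1 — and the others hold by inspection.

Satisfiable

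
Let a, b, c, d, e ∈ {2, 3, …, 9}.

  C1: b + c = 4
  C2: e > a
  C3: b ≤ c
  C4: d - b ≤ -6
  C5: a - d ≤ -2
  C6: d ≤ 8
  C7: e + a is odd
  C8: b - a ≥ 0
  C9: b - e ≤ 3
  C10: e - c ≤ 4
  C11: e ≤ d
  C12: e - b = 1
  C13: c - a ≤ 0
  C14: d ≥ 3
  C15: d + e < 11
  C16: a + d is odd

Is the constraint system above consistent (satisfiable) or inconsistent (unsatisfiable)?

Unsatisfiable

Constraints 4, 5, 9, 10, and 13 give c − e ≥ -4, e − b ≥ -3, b − d ≥ 6, d − a ≥ 2, a − c ≥ 0.
Adding all 5 inequalities: the left sides telescope to 0, and the right sides sum to (-4) + (-3) + 6 + 2 + 0 = 1. So 0 ≥ 1, which is false.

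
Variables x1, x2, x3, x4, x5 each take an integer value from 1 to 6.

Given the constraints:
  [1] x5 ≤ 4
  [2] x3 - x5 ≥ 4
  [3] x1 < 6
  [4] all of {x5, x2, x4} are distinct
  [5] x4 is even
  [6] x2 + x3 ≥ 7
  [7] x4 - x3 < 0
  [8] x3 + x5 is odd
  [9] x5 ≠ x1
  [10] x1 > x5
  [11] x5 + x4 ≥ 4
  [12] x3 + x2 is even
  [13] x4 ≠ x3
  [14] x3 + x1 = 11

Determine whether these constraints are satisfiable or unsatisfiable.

Setting (x1, x2, x3, x4, x5) = (5, 2, 6, 4, 1) satisfies everything: constraint 2: x3 - x5 = 5; constraint 6: x2 + x3 = 8; constraint 7: x4 - x3 = -2, and the others follow.

Satisfiable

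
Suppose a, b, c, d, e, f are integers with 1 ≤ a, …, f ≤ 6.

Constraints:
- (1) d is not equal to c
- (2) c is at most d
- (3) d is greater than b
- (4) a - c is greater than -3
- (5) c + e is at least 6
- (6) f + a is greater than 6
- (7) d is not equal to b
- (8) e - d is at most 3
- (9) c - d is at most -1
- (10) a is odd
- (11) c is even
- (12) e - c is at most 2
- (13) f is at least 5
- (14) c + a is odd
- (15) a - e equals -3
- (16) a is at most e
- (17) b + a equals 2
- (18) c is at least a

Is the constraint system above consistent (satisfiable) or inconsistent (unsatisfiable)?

Satisfiable

Setting (a, b, c, d, e, f) = (1, 1, 2, 4, 4, 6) satisfies everything: constraint 4: a - c = -1; constraint 5: c + e = 6; constraint 6: f + a = 7, and the others follow.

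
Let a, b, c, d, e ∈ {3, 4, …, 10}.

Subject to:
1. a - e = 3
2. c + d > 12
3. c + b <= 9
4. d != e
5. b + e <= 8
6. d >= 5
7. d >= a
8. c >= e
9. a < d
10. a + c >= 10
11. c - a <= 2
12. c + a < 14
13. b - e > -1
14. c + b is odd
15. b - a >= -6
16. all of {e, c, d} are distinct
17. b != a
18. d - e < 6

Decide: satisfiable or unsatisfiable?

Satisfiable

Setting (a, b, c, d, e) = (6, 3, 6, 7, 3) satisfies everything: constraint 1: a - e = 3; constraint 2: c + d = 13, and the others follow.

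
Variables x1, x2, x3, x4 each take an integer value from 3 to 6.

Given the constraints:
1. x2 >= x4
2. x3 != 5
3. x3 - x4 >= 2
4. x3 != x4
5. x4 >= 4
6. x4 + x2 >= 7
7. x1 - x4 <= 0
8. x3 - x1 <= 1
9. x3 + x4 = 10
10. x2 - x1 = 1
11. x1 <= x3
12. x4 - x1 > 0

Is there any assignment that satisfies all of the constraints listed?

Constraints 3, 7, and 8 give x1 − x3 ≥ -1, x3 − x4 ≥ 2, x4 − x1 ≥ 0.
Adding all 3 inequalities: the left sides telescope to 0, and the right sides sum to (-1) + 2 + 0 = 1. So 0 ≥ 1, which is false.

Unsatisfiable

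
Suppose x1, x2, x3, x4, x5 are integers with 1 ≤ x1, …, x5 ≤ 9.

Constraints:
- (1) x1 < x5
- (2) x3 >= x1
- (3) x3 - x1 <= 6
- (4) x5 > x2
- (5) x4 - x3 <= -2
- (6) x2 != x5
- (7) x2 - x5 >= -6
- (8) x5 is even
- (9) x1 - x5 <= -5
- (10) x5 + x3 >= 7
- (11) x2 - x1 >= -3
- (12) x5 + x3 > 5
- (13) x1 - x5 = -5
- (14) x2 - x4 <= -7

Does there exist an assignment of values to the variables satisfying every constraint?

Unsatisfiable

Constraints 3, 5, 7, 9, and 14 give x4 − x2 ≥ 7, x2 − x5 ≥ -6, x5 − x1 ≥ 5, x1 − x3 ≥ -6, x3 − x4 ≥ 2.
Adding all 5 inequalities: the left sides telescope to 0, and the right sides sum to 7 + (-6) + 5 + (-6) + 2 = 2. So 0 ≥ 2, which is false.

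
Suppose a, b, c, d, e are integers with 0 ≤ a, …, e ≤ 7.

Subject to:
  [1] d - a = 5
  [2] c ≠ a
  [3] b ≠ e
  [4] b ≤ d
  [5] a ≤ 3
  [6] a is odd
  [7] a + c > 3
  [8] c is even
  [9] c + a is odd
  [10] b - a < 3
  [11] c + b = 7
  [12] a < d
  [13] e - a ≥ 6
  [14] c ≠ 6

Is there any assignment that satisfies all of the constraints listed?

One satisfying assignment is a = 1, b = 3, c = 4, d = 6, e = 7.
For the less obvious constraints — constraint 1: d - a = 5; constraint 7: a + c = 5 — and the others hold by inspection.

Satisfiable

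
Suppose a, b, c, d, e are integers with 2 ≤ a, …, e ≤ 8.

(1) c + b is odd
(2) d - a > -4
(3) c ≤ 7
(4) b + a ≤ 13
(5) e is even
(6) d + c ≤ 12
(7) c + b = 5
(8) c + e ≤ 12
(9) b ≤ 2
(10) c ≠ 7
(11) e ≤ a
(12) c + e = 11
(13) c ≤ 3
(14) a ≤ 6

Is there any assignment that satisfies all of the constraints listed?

From constraint 13: c ≤ 3. From constraints 11 and 14: e ≤ a ≤ 6. Hence c + e ≤ 9. But constraint 12 requires c + e = 11, and 11 > 9. Contradiction.

Unsatisfiable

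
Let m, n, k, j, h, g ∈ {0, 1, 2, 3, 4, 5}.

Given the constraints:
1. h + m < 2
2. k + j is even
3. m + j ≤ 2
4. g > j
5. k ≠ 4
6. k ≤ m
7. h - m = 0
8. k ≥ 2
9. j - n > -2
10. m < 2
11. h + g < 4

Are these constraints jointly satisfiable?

Unsatisfiable

From constraints 6 and 8: m ≥ k and k ≥ 2, so m ≥ 2. From constraint 10: m ≤ 1. But 1 < 2, so no value of m works.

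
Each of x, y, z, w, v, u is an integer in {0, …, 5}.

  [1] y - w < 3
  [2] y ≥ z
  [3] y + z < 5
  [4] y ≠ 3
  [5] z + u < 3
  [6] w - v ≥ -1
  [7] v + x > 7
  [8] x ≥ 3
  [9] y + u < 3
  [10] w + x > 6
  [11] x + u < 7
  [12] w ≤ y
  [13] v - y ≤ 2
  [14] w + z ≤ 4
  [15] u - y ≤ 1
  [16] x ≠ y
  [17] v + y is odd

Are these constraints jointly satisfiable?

Setting (x, y, z, w, v, u) = (5, 2, 2, 2, 3, 0) satisfies everything: constraint 1: y - w = 0; constraint 3: y + z = 4, and the others follow.

Satisfiable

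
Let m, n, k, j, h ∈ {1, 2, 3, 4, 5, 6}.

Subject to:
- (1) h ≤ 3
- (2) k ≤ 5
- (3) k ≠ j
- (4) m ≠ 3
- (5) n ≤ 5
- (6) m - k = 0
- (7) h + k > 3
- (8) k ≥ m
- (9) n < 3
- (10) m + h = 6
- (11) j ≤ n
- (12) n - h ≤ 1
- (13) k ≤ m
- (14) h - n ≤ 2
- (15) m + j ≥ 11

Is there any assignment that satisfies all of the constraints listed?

Unsatisfiable

From constraints 2 and 8: m ≤ k ≤ 5. From constraints 5 and 11: j ≤ n ≤ 5. Hence m + j ≤ 10. But constraint 15 requires m + j ≥ 11, and 11 > 10. Contradiction.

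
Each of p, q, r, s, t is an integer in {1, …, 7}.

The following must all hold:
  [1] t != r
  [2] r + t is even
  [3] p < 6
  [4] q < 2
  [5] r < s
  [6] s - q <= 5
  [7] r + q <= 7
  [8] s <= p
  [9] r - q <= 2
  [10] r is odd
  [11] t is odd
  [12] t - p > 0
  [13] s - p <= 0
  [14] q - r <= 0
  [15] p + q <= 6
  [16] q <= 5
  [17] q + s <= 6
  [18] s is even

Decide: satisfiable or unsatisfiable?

The assignment p = 5, q = 1, r = 3, s = 4, t = 7 works:
  constraint 6 holds since s - q = 3.
  constraint 7 holds since r + q = 4.
The rest check out directly.

Satisfiable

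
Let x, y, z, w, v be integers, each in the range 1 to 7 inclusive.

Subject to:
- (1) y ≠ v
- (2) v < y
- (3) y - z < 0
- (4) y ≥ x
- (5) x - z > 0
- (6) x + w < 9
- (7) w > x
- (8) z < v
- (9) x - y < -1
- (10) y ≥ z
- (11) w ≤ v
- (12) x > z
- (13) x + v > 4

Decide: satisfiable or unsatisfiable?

Unsatisfiable

Constraints 2, 3, 5, 7, and 11 give y < z, z < x, x < w, w ≤ v, v < y. Chaining: y < z < x < w ≤ v < y, which forces y < y — impossible.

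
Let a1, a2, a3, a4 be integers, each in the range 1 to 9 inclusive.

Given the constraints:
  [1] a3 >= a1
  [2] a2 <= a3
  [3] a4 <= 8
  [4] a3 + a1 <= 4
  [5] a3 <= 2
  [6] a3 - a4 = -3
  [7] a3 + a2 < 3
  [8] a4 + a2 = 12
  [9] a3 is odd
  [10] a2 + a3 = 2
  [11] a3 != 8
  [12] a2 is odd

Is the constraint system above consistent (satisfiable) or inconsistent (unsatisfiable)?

From constraint 3: a4 ≤ 8. From constraints 2 and 5: a2 ≤ a3 ≤ 2. Hence a4 + a2 ≤ 10. But constraint 8 requires a4 + a2 = 12, and 12 > 10. Contradiction.

Unsatisfiable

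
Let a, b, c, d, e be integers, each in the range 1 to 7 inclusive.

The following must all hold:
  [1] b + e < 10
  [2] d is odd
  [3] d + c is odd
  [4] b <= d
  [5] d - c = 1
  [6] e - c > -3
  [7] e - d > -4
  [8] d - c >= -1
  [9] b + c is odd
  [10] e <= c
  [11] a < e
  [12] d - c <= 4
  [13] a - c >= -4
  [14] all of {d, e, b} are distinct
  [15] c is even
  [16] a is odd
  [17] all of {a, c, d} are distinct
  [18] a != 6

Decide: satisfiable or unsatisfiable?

Satisfiable

One satisfying assignment is a = 5, b = 1, c = 6, d = 7, e = 6.
For the less obvious constraints — constraint 1: b + e = 7; constraint 5: d - c = 1 — and the others hold by inspection.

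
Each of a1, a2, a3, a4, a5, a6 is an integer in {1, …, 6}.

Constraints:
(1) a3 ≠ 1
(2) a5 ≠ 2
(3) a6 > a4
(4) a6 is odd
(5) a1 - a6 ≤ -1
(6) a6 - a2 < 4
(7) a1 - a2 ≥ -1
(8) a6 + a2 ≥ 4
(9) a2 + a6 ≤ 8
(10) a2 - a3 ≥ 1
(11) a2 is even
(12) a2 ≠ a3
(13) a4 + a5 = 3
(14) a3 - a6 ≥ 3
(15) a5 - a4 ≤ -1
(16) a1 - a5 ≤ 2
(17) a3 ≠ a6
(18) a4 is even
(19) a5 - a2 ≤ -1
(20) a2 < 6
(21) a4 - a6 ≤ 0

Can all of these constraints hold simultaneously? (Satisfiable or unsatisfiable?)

Constraints 7, 10, 14, 15, 16, and 21 give a6 − a4 ≥ 0, a4 − a5 ≥ 1, a5 − a1 ≥ -2, a1 − a2 ≥ -1, a2 − a3 ≥ 1, a3 − a6 ≥ 3.
Adding all 6 inequalities: the left sides telescope to 0, and the right sides sum to 0 + 1 + (-2) + (-1) + 1 + 3 = 2. So 0 ≥ 2, which is false.

Unsatisfiable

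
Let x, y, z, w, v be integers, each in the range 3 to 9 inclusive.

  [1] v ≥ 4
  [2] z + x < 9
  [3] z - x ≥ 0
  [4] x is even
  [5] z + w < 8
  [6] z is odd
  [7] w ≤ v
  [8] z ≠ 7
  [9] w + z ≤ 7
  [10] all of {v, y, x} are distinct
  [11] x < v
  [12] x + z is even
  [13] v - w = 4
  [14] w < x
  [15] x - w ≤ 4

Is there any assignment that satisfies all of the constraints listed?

Unsatisfiable

Constraint 4 makes x even and constraint 6 makes z odd, so x + z must be odd. Constraint 12 says x + z is even — contradiction.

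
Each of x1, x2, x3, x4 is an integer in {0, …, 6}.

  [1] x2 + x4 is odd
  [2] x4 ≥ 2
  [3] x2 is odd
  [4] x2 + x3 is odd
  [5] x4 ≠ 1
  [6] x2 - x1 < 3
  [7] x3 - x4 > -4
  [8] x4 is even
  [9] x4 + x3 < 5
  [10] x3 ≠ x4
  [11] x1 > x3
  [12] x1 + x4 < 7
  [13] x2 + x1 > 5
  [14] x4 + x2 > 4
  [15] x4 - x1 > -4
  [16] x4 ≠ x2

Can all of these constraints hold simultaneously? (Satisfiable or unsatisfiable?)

Try x1 = 3, x2 = 3, x3 = 0, x4 = 2.
Check constraint 6: x2 - x1 = 0; constraint 7: x3 - x4 = -2. The remaining constraints are straightforward to verify.

Satisfiable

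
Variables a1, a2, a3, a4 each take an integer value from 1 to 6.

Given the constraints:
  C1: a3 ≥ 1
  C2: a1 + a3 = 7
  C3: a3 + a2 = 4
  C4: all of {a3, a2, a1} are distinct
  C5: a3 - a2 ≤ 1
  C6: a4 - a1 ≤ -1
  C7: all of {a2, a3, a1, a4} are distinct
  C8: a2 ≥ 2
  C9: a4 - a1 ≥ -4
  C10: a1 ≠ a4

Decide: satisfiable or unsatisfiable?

Setting (a1, a2, a3, a4) = (6, 3, 1, 4) satisfies everything: constraint 2: a1 + a3 = 7; constraint 3: a3 + a2 = 4, and the others follow.

Satisfiable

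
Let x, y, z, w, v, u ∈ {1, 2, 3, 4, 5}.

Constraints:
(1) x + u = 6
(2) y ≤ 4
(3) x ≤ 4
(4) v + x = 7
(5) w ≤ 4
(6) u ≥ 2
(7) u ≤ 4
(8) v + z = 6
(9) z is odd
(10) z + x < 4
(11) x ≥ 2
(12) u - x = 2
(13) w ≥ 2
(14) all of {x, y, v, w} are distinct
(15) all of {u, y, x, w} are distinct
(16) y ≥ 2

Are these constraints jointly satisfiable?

Unsatisfiable

Constraints 2, 3, 5, 6, 7, 11, 13, and 16 confine each of u, y, x, w to the 3 values {2, …, 4}.
Constraint 15 requires all 4 of them to be distinct, but only 3 values are available — impossible by the pigeonhole principle.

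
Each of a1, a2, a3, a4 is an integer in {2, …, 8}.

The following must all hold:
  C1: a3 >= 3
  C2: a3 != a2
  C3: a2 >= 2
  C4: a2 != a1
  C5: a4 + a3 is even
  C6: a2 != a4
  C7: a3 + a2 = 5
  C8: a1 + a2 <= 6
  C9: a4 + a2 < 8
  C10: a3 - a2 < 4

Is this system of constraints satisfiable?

One satisfying assignment is a1 = 3, a2 = 2, a3 = 3, a4 = 5.
For the less obvious constraints — constraint 7: a3 + a2 = 5; constraint 8: a1 + a2 = 5; constraint 9: a4 + a2 = 7 — and the others hold by inspection.

Satisfiable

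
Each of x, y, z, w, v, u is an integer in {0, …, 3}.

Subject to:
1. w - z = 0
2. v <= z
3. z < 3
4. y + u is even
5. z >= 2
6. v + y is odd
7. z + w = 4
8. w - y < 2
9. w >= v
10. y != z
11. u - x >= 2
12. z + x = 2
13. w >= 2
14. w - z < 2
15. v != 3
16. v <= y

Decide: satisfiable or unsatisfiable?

Satisfiable

Setting (x, y, z, w, v, u) = (0, 1, 2, 2, 0, 3) satisfies everything: constraint 1: w - z = 0; constraint 7: z + w = 4; constraint 8: w - y = 1, and the others follow.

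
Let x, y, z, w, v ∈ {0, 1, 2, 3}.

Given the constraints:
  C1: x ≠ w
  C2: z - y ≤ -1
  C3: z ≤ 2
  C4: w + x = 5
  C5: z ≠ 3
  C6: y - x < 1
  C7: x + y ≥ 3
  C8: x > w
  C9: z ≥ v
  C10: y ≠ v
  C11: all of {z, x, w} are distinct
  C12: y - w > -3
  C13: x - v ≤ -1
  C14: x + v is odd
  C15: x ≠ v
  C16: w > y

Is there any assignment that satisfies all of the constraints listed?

Unsatisfiable

Constraints 2, 8, 9, 13, and 16 give w < x, x < v, v ≤ z, z < y, y < w. Chaining: w < x < v ≤ z < y < w, which forces w < w — impossible.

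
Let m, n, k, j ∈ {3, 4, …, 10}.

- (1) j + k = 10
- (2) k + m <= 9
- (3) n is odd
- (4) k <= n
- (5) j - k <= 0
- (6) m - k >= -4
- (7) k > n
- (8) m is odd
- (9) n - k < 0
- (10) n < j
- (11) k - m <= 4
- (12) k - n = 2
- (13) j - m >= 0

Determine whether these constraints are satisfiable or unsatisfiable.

Unsatisfiable

Constraints 4, 5, and 10 give n < j, j ≤ k, k ≤ n. Chaining: n < j ≤ k ≤ n, which forces n < n — impossible.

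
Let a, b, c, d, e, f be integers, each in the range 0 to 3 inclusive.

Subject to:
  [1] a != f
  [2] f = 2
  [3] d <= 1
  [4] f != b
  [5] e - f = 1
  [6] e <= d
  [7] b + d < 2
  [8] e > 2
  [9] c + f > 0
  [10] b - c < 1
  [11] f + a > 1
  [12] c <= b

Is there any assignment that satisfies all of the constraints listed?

Unsatisfiable

From constraint 8: e ≥ 3. From constraints 3 and 6: e ≤ d and d ≤ 1, so e ≤ 1. But 1 < 3, so no value of e works.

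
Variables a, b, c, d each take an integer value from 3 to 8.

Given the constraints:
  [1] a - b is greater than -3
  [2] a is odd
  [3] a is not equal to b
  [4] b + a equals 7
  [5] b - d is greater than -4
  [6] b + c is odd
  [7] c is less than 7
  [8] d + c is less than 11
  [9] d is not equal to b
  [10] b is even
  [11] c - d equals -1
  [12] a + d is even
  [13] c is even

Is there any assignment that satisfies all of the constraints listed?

Constraint 10 makes b even and constraint 13 makes c even, so b + c must be even. Constraint 6 says b + c is odd — contradiction.

Unsatisfiable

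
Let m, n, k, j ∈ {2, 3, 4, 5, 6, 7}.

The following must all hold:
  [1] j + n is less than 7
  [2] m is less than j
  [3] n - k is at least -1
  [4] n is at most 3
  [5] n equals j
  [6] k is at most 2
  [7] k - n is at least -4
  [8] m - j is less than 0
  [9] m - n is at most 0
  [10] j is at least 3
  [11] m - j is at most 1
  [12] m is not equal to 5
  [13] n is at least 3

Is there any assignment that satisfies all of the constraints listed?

Satisfiable

The assignment m = 2, n = 3, k = 2, j = 3 works:
  constraint 1 holds since j + n = 6.
  constraint 3 holds since n - k = 1.
The rest check out directly.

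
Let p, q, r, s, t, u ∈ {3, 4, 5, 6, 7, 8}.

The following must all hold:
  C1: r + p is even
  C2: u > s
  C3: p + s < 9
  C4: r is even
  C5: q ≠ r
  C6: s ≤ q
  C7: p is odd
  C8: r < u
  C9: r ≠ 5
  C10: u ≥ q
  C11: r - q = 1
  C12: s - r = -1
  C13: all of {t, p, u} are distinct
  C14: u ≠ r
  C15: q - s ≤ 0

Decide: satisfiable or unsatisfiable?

Unsatisfiable

Constraint 4 makes r even and constraint 7 makes p odd, so r + p must be odd. Constraint 1 says r + p is even — contradiction.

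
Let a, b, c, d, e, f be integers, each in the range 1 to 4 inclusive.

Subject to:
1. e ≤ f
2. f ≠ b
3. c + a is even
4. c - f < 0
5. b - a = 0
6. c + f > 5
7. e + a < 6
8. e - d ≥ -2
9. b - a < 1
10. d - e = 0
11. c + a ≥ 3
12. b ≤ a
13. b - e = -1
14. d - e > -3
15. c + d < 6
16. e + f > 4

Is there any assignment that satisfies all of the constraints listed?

Satisfiable

Take a = 2, b = 2, c = 2, d = 3, e = 3, f = 4. Then constraint 4: c - f = -2; constraint 5: b - a = 0; constraint 6: c + f = 6, and every other listed constraint is also met.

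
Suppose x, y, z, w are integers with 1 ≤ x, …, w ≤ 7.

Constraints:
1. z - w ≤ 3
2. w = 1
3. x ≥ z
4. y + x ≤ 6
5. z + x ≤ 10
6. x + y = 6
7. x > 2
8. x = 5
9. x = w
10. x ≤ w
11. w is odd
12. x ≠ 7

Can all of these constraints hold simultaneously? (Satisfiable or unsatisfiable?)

Unsatisfiable

Constraint 8 fixes x = 5 and constraint 2 fixes w = 1, but constraint 9 requires x = w. Since 5 ≠ 1, contradiction.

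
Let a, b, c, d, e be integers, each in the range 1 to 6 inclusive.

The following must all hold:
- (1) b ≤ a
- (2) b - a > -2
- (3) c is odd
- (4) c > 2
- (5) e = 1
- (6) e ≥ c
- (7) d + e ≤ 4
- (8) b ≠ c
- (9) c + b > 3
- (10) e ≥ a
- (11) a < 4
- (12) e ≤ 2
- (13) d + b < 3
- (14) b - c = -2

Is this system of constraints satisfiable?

Unsatisfiable

From constraint 4: c ≥ 3. From constraints 6 and 12: c ≤ e and e ≤ 2, so c ≤ 2. But 2 < 3, so no value of c works.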